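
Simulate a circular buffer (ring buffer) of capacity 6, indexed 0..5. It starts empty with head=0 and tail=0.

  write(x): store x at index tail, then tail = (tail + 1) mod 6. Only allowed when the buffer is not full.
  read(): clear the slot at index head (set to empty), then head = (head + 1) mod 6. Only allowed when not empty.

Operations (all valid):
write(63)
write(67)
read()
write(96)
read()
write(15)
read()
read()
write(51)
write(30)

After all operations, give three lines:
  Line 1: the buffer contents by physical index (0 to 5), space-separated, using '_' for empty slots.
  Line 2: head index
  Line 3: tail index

Answer: _ _ _ _ 51 30
4
0

Derivation:
write(63): buf=[63 _ _ _ _ _], head=0, tail=1, size=1
write(67): buf=[63 67 _ _ _ _], head=0, tail=2, size=2
read(): buf=[_ 67 _ _ _ _], head=1, tail=2, size=1
write(96): buf=[_ 67 96 _ _ _], head=1, tail=3, size=2
read(): buf=[_ _ 96 _ _ _], head=2, tail=3, size=1
write(15): buf=[_ _ 96 15 _ _], head=2, tail=4, size=2
read(): buf=[_ _ _ 15 _ _], head=3, tail=4, size=1
read(): buf=[_ _ _ _ _ _], head=4, tail=4, size=0
write(51): buf=[_ _ _ _ 51 _], head=4, tail=5, size=1
write(30): buf=[_ _ _ _ 51 30], head=4, tail=0, size=2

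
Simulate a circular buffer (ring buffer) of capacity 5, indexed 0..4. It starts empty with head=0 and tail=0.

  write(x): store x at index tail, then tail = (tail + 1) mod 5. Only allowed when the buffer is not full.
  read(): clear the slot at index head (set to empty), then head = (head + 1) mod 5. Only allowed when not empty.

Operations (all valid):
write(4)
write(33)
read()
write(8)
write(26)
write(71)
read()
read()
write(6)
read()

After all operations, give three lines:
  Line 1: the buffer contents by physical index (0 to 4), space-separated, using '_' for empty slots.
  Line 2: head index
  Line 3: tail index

write(4): buf=[4 _ _ _ _], head=0, tail=1, size=1
write(33): buf=[4 33 _ _ _], head=0, tail=2, size=2
read(): buf=[_ 33 _ _ _], head=1, tail=2, size=1
write(8): buf=[_ 33 8 _ _], head=1, tail=3, size=2
write(26): buf=[_ 33 8 26 _], head=1, tail=4, size=3
write(71): buf=[_ 33 8 26 71], head=1, tail=0, size=4
read(): buf=[_ _ 8 26 71], head=2, tail=0, size=3
read(): buf=[_ _ _ 26 71], head=3, tail=0, size=2
write(6): buf=[6 _ _ 26 71], head=3, tail=1, size=3
read(): buf=[6 _ _ _ 71], head=4, tail=1, size=2

Answer: 6 _ _ _ 71
4
1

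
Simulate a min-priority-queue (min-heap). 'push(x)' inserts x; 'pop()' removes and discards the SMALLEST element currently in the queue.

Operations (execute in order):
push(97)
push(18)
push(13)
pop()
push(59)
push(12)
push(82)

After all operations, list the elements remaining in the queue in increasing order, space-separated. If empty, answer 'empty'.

Answer: 12 18 59 82 97

Derivation:
push(97): heap contents = [97]
push(18): heap contents = [18, 97]
push(13): heap contents = [13, 18, 97]
pop() → 13: heap contents = [18, 97]
push(59): heap contents = [18, 59, 97]
push(12): heap contents = [12, 18, 59, 97]
push(82): heap contents = [12, 18, 59, 82, 97]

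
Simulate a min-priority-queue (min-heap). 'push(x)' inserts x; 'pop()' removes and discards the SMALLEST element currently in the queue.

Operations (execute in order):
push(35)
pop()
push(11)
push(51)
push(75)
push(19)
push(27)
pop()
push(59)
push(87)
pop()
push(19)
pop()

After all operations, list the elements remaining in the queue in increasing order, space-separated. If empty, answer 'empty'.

Answer: 27 51 59 75 87

Derivation:
push(35): heap contents = [35]
pop() → 35: heap contents = []
push(11): heap contents = [11]
push(51): heap contents = [11, 51]
push(75): heap contents = [11, 51, 75]
push(19): heap contents = [11, 19, 51, 75]
push(27): heap contents = [11, 19, 27, 51, 75]
pop() → 11: heap contents = [19, 27, 51, 75]
push(59): heap contents = [19, 27, 51, 59, 75]
push(87): heap contents = [19, 27, 51, 59, 75, 87]
pop() → 19: heap contents = [27, 51, 59, 75, 87]
push(19): heap contents = [19, 27, 51, 59, 75, 87]
pop() → 19: heap contents = [27, 51, 59, 75, 87]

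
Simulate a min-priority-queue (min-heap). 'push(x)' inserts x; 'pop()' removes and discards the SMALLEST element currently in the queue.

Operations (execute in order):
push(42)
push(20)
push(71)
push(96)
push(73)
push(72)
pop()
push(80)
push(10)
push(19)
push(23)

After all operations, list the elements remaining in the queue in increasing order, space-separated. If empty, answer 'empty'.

Answer: 10 19 23 42 71 72 73 80 96

Derivation:
push(42): heap contents = [42]
push(20): heap contents = [20, 42]
push(71): heap contents = [20, 42, 71]
push(96): heap contents = [20, 42, 71, 96]
push(73): heap contents = [20, 42, 71, 73, 96]
push(72): heap contents = [20, 42, 71, 72, 73, 96]
pop() → 20: heap contents = [42, 71, 72, 73, 96]
push(80): heap contents = [42, 71, 72, 73, 80, 96]
push(10): heap contents = [10, 42, 71, 72, 73, 80, 96]
push(19): heap contents = [10, 19, 42, 71, 72, 73, 80, 96]
push(23): heap contents = [10, 19, 23, 42, 71, 72, 73, 80, 96]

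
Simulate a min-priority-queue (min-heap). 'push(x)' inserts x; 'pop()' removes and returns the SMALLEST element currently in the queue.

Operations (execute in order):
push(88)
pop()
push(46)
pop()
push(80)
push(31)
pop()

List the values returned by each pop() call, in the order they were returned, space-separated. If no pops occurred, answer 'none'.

Answer: 88 46 31

Derivation:
push(88): heap contents = [88]
pop() → 88: heap contents = []
push(46): heap contents = [46]
pop() → 46: heap contents = []
push(80): heap contents = [80]
push(31): heap contents = [31, 80]
pop() → 31: heap contents = [80]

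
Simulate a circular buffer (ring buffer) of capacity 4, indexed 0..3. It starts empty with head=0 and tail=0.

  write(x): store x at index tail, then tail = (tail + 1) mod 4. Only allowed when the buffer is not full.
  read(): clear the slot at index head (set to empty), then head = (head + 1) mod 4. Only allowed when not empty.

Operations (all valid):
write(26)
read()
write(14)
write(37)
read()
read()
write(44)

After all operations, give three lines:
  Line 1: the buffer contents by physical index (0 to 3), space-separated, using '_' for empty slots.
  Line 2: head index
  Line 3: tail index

write(26): buf=[26 _ _ _], head=0, tail=1, size=1
read(): buf=[_ _ _ _], head=1, tail=1, size=0
write(14): buf=[_ 14 _ _], head=1, tail=2, size=1
write(37): buf=[_ 14 37 _], head=1, tail=3, size=2
read(): buf=[_ _ 37 _], head=2, tail=3, size=1
read(): buf=[_ _ _ _], head=3, tail=3, size=0
write(44): buf=[_ _ _ 44], head=3, tail=0, size=1

Answer: _ _ _ 44
3
0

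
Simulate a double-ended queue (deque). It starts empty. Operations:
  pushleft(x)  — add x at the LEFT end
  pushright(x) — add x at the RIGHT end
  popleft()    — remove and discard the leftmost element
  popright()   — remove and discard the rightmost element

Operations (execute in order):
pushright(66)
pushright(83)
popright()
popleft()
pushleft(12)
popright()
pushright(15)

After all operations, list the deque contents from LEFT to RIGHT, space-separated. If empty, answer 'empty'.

Answer: 15

Derivation:
pushright(66): [66]
pushright(83): [66, 83]
popright(): [66]
popleft(): []
pushleft(12): [12]
popright(): []
pushright(15): [15]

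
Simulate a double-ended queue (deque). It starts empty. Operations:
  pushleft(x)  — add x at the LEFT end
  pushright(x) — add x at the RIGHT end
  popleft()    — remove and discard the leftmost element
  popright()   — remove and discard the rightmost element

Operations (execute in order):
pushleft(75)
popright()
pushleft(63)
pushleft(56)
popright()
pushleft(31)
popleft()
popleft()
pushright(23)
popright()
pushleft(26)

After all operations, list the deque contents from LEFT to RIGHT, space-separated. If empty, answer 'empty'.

Answer: 26

Derivation:
pushleft(75): [75]
popright(): []
pushleft(63): [63]
pushleft(56): [56, 63]
popright(): [56]
pushleft(31): [31, 56]
popleft(): [56]
popleft(): []
pushright(23): [23]
popright(): []
pushleft(26): [26]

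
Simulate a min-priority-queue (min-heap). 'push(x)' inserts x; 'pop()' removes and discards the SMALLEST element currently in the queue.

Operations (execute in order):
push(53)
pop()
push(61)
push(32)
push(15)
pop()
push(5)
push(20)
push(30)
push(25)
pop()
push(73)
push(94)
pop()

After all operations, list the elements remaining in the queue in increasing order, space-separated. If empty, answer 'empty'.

push(53): heap contents = [53]
pop() → 53: heap contents = []
push(61): heap contents = [61]
push(32): heap contents = [32, 61]
push(15): heap contents = [15, 32, 61]
pop() → 15: heap contents = [32, 61]
push(5): heap contents = [5, 32, 61]
push(20): heap contents = [5, 20, 32, 61]
push(30): heap contents = [5, 20, 30, 32, 61]
push(25): heap contents = [5, 20, 25, 30, 32, 61]
pop() → 5: heap contents = [20, 25, 30, 32, 61]
push(73): heap contents = [20, 25, 30, 32, 61, 73]
push(94): heap contents = [20, 25, 30, 32, 61, 73, 94]
pop() → 20: heap contents = [25, 30, 32, 61, 73, 94]

Answer: 25 30 32 61 73 94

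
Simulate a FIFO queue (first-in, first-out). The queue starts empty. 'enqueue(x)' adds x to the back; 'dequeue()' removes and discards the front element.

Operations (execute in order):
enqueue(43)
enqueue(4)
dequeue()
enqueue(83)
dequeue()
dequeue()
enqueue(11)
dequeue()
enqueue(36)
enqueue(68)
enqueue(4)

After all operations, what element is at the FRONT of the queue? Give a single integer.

Answer: 36

Derivation:
enqueue(43): queue = [43]
enqueue(4): queue = [43, 4]
dequeue(): queue = [4]
enqueue(83): queue = [4, 83]
dequeue(): queue = [83]
dequeue(): queue = []
enqueue(11): queue = [11]
dequeue(): queue = []
enqueue(36): queue = [36]
enqueue(68): queue = [36, 68]
enqueue(4): queue = [36, 68, 4]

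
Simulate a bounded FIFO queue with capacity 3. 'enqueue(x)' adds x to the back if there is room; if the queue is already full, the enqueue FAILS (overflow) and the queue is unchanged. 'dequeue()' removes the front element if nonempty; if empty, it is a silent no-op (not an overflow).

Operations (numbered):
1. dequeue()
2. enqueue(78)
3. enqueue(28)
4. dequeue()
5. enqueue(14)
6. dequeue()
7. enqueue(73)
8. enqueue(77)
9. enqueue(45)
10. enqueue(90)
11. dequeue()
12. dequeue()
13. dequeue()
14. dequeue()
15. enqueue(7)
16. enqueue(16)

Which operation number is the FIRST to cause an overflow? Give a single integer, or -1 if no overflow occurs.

1. dequeue(): empty, no-op, size=0
2. enqueue(78): size=1
3. enqueue(28): size=2
4. dequeue(): size=1
5. enqueue(14): size=2
6. dequeue(): size=1
7. enqueue(73): size=2
8. enqueue(77): size=3
9. enqueue(45): size=3=cap → OVERFLOW (fail)
10. enqueue(90): size=3=cap → OVERFLOW (fail)
11. dequeue(): size=2
12. dequeue(): size=1
13. dequeue(): size=0
14. dequeue(): empty, no-op, size=0
15. enqueue(7): size=1
16. enqueue(16): size=2

Answer: 9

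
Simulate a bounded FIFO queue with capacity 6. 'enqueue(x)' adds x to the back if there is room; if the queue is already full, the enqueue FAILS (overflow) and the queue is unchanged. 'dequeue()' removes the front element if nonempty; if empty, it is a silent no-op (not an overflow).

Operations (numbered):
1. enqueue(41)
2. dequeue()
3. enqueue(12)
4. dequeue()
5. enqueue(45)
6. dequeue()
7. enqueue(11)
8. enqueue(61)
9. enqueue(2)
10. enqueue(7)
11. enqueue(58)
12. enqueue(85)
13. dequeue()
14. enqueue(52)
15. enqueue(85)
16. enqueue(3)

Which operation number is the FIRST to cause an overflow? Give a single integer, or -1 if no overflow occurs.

1. enqueue(41): size=1
2. dequeue(): size=0
3. enqueue(12): size=1
4. dequeue(): size=0
5. enqueue(45): size=1
6. dequeue(): size=0
7. enqueue(11): size=1
8. enqueue(61): size=2
9. enqueue(2): size=3
10. enqueue(7): size=4
11. enqueue(58): size=5
12. enqueue(85): size=6
13. dequeue(): size=5
14. enqueue(52): size=6
15. enqueue(85): size=6=cap → OVERFLOW (fail)
16. enqueue(3): size=6=cap → OVERFLOW (fail)

Answer: 15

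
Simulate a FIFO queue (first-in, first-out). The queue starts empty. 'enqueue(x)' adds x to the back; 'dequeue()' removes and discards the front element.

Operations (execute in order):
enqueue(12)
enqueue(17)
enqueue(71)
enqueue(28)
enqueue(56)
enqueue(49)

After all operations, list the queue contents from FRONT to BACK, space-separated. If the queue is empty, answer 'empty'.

Answer: 12 17 71 28 56 49

Derivation:
enqueue(12): [12]
enqueue(17): [12, 17]
enqueue(71): [12, 17, 71]
enqueue(28): [12, 17, 71, 28]
enqueue(56): [12, 17, 71, 28, 56]
enqueue(49): [12, 17, 71, 28, 56, 49]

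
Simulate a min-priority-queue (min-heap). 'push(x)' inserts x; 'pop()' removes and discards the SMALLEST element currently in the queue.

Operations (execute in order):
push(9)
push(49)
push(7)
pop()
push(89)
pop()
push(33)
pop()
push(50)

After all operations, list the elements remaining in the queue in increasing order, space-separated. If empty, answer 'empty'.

Answer: 49 50 89

Derivation:
push(9): heap contents = [9]
push(49): heap contents = [9, 49]
push(7): heap contents = [7, 9, 49]
pop() → 7: heap contents = [9, 49]
push(89): heap contents = [9, 49, 89]
pop() → 9: heap contents = [49, 89]
push(33): heap contents = [33, 49, 89]
pop() → 33: heap contents = [49, 89]
push(50): heap contents = [49, 50, 89]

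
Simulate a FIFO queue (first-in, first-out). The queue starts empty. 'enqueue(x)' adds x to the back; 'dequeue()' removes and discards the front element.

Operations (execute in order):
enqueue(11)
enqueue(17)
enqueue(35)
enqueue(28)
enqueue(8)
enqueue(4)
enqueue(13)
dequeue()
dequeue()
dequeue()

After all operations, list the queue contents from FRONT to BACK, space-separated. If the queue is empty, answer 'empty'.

enqueue(11): [11]
enqueue(17): [11, 17]
enqueue(35): [11, 17, 35]
enqueue(28): [11, 17, 35, 28]
enqueue(8): [11, 17, 35, 28, 8]
enqueue(4): [11, 17, 35, 28, 8, 4]
enqueue(13): [11, 17, 35, 28, 8, 4, 13]
dequeue(): [17, 35, 28, 8, 4, 13]
dequeue(): [35, 28, 8, 4, 13]
dequeue(): [28, 8, 4, 13]

Answer: 28 8 4 13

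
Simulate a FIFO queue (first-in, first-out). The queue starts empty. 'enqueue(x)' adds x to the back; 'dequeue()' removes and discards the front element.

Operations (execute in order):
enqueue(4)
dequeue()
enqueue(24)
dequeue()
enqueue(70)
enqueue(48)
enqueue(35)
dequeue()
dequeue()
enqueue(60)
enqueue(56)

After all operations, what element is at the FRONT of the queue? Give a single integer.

Answer: 35

Derivation:
enqueue(4): queue = [4]
dequeue(): queue = []
enqueue(24): queue = [24]
dequeue(): queue = []
enqueue(70): queue = [70]
enqueue(48): queue = [70, 48]
enqueue(35): queue = [70, 48, 35]
dequeue(): queue = [48, 35]
dequeue(): queue = [35]
enqueue(60): queue = [35, 60]
enqueue(56): queue = [35, 60, 56]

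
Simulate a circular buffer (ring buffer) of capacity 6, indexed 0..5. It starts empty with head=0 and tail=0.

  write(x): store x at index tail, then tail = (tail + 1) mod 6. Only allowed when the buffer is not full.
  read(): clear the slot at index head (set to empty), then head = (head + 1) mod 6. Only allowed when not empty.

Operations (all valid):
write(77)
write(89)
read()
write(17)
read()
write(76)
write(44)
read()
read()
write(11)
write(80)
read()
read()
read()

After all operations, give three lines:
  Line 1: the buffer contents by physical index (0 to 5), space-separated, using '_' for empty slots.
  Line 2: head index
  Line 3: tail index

Answer: _ _ _ _ _ _
1
1

Derivation:
write(77): buf=[77 _ _ _ _ _], head=0, tail=1, size=1
write(89): buf=[77 89 _ _ _ _], head=0, tail=2, size=2
read(): buf=[_ 89 _ _ _ _], head=1, tail=2, size=1
write(17): buf=[_ 89 17 _ _ _], head=1, tail=3, size=2
read(): buf=[_ _ 17 _ _ _], head=2, tail=3, size=1
write(76): buf=[_ _ 17 76 _ _], head=2, tail=4, size=2
write(44): buf=[_ _ 17 76 44 _], head=2, tail=5, size=3
read(): buf=[_ _ _ 76 44 _], head=3, tail=5, size=2
read(): buf=[_ _ _ _ 44 _], head=4, tail=5, size=1
write(11): buf=[_ _ _ _ 44 11], head=4, tail=0, size=2
write(80): buf=[80 _ _ _ 44 11], head=4, tail=1, size=3
read(): buf=[80 _ _ _ _ 11], head=5, tail=1, size=2
read(): buf=[80 _ _ _ _ _], head=0, tail=1, size=1
read(): buf=[_ _ _ _ _ _], head=1, tail=1, size=0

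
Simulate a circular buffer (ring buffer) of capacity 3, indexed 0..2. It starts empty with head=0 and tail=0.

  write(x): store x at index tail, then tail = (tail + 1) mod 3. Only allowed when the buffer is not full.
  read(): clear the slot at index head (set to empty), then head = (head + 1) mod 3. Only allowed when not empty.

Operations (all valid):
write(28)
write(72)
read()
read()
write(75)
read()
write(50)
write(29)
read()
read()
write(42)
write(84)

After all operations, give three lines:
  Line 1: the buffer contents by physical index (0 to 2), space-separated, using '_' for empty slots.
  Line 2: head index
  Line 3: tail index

write(28): buf=[28 _ _], head=0, tail=1, size=1
write(72): buf=[28 72 _], head=0, tail=2, size=2
read(): buf=[_ 72 _], head=1, tail=2, size=1
read(): buf=[_ _ _], head=2, tail=2, size=0
write(75): buf=[_ _ 75], head=2, tail=0, size=1
read(): buf=[_ _ _], head=0, tail=0, size=0
write(50): buf=[50 _ _], head=0, tail=1, size=1
write(29): buf=[50 29 _], head=0, tail=2, size=2
read(): buf=[_ 29 _], head=1, tail=2, size=1
read(): buf=[_ _ _], head=2, tail=2, size=0
write(42): buf=[_ _ 42], head=2, tail=0, size=1
write(84): buf=[84 _ 42], head=2, tail=1, size=2

Answer: 84 _ 42
2
1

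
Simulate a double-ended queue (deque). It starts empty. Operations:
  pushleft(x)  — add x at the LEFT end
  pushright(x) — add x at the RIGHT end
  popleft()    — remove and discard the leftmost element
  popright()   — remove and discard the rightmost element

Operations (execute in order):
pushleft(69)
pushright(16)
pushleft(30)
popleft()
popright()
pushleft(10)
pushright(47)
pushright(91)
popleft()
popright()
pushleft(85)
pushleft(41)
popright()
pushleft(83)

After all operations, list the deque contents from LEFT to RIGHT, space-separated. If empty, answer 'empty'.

Answer: 83 41 85 69

Derivation:
pushleft(69): [69]
pushright(16): [69, 16]
pushleft(30): [30, 69, 16]
popleft(): [69, 16]
popright(): [69]
pushleft(10): [10, 69]
pushright(47): [10, 69, 47]
pushright(91): [10, 69, 47, 91]
popleft(): [69, 47, 91]
popright(): [69, 47]
pushleft(85): [85, 69, 47]
pushleft(41): [41, 85, 69, 47]
popright(): [41, 85, 69]
pushleft(83): [83, 41, 85, 69]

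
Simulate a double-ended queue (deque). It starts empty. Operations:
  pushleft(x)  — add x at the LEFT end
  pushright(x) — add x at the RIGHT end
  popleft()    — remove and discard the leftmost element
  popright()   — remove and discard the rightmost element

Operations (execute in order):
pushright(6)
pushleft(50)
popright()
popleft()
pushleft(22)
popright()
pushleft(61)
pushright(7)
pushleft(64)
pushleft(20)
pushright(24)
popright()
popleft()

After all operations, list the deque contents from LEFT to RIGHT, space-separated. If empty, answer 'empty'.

pushright(6): [6]
pushleft(50): [50, 6]
popright(): [50]
popleft(): []
pushleft(22): [22]
popright(): []
pushleft(61): [61]
pushright(7): [61, 7]
pushleft(64): [64, 61, 7]
pushleft(20): [20, 64, 61, 7]
pushright(24): [20, 64, 61, 7, 24]
popright(): [20, 64, 61, 7]
popleft(): [64, 61, 7]

Answer: 64 61 7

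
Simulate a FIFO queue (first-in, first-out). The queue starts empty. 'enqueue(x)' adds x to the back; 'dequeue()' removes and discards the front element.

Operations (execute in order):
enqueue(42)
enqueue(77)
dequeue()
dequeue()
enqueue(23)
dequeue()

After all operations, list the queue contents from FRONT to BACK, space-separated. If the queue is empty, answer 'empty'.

Answer: empty

Derivation:
enqueue(42): [42]
enqueue(77): [42, 77]
dequeue(): [77]
dequeue(): []
enqueue(23): [23]
dequeue(): []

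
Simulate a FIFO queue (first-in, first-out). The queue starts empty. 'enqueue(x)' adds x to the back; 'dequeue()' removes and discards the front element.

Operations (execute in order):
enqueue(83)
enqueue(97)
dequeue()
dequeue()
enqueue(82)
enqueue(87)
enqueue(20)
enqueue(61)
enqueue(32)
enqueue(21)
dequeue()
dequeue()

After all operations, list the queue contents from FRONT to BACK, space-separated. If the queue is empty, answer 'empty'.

Answer: 20 61 32 21

Derivation:
enqueue(83): [83]
enqueue(97): [83, 97]
dequeue(): [97]
dequeue(): []
enqueue(82): [82]
enqueue(87): [82, 87]
enqueue(20): [82, 87, 20]
enqueue(61): [82, 87, 20, 61]
enqueue(32): [82, 87, 20, 61, 32]
enqueue(21): [82, 87, 20, 61, 32, 21]
dequeue(): [87, 20, 61, 32, 21]
dequeue(): [20, 61, 32, 21]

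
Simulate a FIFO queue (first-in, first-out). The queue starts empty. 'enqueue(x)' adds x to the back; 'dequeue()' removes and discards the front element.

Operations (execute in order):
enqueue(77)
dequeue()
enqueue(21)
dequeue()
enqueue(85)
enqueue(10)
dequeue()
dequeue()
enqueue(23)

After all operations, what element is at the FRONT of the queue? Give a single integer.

Answer: 23

Derivation:
enqueue(77): queue = [77]
dequeue(): queue = []
enqueue(21): queue = [21]
dequeue(): queue = []
enqueue(85): queue = [85]
enqueue(10): queue = [85, 10]
dequeue(): queue = [10]
dequeue(): queue = []
enqueue(23): queue = [23]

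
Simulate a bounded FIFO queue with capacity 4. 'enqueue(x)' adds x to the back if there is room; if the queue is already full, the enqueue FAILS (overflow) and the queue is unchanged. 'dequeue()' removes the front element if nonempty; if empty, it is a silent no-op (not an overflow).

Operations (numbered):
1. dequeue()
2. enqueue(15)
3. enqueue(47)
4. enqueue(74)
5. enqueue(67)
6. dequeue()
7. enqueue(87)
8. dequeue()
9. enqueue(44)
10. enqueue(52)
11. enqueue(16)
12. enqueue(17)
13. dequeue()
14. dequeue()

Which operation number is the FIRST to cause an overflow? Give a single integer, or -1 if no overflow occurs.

Answer: 10

Derivation:
1. dequeue(): empty, no-op, size=0
2. enqueue(15): size=1
3. enqueue(47): size=2
4. enqueue(74): size=3
5. enqueue(67): size=4
6. dequeue(): size=3
7. enqueue(87): size=4
8. dequeue(): size=3
9. enqueue(44): size=4
10. enqueue(52): size=4=cap → OVERFLOW (fail)
11. enqueue(16): size=4=cap → OVERFLOW (fail)
12. enqueue(17): size=4=cap → OVERFLOW (fail)
13. dequeue(): size=3
14. dequeue(): size=2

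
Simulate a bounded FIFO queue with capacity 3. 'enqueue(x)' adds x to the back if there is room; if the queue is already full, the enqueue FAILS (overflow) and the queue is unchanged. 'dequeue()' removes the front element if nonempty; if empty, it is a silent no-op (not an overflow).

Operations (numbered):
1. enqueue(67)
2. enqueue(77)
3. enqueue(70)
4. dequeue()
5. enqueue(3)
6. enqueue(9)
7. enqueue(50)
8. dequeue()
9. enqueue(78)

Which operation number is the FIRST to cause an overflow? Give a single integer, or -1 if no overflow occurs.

Answer: 6

Derivation:
1. enqueue(67): size=1
2. enqueue(77): size=2
3. enqueue(70): size=3
4. dequeue(): size=2
5. enqueue(3): size=3
6. enqueue(9): size=3=cap → OVERFLOW (fail)
7. enqueue(50): size=3=cap → OVERFLOW (fail)
8. dequeue(): size=2
9. enqueue(78): size=3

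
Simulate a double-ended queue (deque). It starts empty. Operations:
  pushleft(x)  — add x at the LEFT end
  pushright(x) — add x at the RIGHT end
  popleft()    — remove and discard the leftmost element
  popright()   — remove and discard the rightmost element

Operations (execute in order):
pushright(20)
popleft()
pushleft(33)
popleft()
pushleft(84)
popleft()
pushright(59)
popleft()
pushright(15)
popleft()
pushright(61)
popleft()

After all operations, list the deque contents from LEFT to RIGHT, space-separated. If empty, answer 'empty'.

pushright(20): [20]
popleft(): []
pushleft(33): [33]
popleft(): []
pushleft(84): [84]
popleft(): []
pushright(59): [59]
popleft(): []
pushright(15): [15]
popleft(): []
pushright(61): [61]
popleft(): []

Answer: empty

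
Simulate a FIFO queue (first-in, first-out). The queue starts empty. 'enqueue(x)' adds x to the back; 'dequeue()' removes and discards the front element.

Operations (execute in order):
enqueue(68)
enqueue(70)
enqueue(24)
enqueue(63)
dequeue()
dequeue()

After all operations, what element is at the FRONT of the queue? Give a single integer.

enqueue(68): queue = [68]
enqueue(70): queue = [68, 70]
enqueue(24): queue = [68, 70, 24]
enqueue(63): queue = [68, 70, 24, 63]
dequeue(): queue = [70, 24, 63]
dequeue(): queue = [24, 63]

Answer: 24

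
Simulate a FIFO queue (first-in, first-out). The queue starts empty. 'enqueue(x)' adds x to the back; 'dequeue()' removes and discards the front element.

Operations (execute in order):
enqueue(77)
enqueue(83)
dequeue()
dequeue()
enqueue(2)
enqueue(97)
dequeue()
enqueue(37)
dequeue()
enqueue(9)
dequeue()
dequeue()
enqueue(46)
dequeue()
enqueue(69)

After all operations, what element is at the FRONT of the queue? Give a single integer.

Answer: 69

Derivation:
enqueue(77): queue = [77]
enqueue(83): queue = [77, 83]
dequeue(): queue = [83]
dequeue(): queue = []
enqueue(2): queue = [2]
enqueue(97): queue = [2, 97]
dequeue(): queue = [97]
enqueue(37): queue = [97, 37]
dequeue(): queue = [37]
enqueue(9): queue = [37, 9]
dequeue(): queue = [9]
dequeue(): queue = []
enqueue(46): queue = [46]
dequeue(): queue = []
enqueue(69): queue = [69]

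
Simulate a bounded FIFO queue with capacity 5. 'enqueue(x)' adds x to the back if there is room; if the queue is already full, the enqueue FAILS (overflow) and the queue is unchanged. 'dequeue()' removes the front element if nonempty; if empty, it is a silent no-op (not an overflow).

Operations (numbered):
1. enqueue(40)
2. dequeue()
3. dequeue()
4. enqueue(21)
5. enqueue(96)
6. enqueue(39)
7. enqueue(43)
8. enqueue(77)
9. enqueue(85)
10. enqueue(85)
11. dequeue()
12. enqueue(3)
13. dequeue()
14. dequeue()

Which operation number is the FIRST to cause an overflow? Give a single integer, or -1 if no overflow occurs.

Answer: 9

Derivation:
1. enqueue(40): size=1
2. dequeue(): size=0
3. dequeue(): empty, no-op, size=0
4. enqueue(21): size=1
5. enqueue(96): size=2
6. enqueue(39): size=3
7. enqueue(43): size=4
8. enqueue(77): size=5
9. enqueue(85): size=5=cap → OVERFLOW (fail)
10. enqueue(85): size=5=cap → OVERFLOW (fail)
11. dequeue(): size=4
12. enqueue(3): size=5
13. dequeue(): size=4
14. dequeue(): size=3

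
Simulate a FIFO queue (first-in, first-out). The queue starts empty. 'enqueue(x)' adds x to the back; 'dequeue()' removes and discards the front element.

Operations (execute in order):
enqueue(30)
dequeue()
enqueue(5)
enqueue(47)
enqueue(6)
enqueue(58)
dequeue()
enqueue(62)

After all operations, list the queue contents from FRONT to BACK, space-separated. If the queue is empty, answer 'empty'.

Answer: 47 6 58 62

Derivation:
enqueue(30): [30]
dequeue(): []
enqueue(5): [5]
enqueue(47): [5, 47]
enqueue(6): [5, 47, 6]
enqueue(58): [5, 47, 6, 58]
dequeue(): [47, 6, 58]
enqueue(62): [47, 6, 58, 62]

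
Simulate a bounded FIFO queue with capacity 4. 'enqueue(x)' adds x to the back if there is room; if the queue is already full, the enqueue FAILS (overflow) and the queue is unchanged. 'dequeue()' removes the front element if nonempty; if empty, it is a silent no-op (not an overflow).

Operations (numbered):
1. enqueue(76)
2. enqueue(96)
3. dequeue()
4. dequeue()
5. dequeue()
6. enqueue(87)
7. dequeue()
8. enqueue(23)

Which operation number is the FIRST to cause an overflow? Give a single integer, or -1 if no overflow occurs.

Answer: -1

Derivation:
1. enqueue(76): size=1
2. enqueue(96): size=2
3. dequeue(): size=1
4. dequeue(): size=0
5. dequeue(): empty, no-op, size=0
6. enqueue(87): size=1
7. dequeue(): size=0
8. enqueue(23): size=1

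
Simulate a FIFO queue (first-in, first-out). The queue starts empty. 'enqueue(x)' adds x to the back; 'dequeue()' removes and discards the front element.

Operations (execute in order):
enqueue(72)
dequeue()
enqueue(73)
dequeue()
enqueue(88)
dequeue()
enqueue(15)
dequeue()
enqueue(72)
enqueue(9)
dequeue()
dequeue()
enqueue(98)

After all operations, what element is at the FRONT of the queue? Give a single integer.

enqueue(72): queue = [72]
dequeue(): queue = []
enqueue(73): queue = [73]
dequeue(): queue = []
enqueue(88): queue = [88]
dequeue(): queue = []
enqueue(15): queue = [15]
dequeue(): queue = []
enqueue(72): queue = [72]
enqueue(9): queue = [72, 9]
dequeue(): queue = [9]
dequeue(): queue = []
enqueue(98): queue = [98]

Answer: 98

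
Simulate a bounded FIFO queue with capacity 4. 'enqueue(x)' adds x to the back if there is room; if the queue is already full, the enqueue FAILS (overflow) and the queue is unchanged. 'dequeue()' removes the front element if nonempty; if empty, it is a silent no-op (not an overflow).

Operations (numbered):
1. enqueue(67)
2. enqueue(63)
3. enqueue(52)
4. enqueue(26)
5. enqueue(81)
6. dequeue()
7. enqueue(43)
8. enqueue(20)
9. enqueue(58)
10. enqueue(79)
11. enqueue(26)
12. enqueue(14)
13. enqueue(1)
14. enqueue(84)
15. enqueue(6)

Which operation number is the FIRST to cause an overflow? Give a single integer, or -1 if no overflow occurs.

Answer: 5

Derivation:
1. enqueue(67): size=1
2. enqueue(63): size=2
3. enqueue(52): size=3
4. enqueue(26): size=4
5. enqueue(81): size=4=cap → OVERFLOW (fail)
6. dequeue(): size=3
7. enqueue(43): size=4
8. enqueue(20): size=4=cap → OVERFLOW (fail)
9. enqueue(58): size=4=cap → OVERFLOW (fail)
10. enqueue(79): size=4=cap → OVERFLOW (fail)
11. enqueue(26): size=4=cap → OVERFLOW (fail)
12. enqueue(14): size=4=cap → OVERFLOW (fail)
13. enqueue(1): size=4=cap → OVERFLOW (fail)
14. enqueue(84): size=4=cap → OVERFLOW (fail)
15. enqueue(6): size=4=cap → OVERFLOW (fail)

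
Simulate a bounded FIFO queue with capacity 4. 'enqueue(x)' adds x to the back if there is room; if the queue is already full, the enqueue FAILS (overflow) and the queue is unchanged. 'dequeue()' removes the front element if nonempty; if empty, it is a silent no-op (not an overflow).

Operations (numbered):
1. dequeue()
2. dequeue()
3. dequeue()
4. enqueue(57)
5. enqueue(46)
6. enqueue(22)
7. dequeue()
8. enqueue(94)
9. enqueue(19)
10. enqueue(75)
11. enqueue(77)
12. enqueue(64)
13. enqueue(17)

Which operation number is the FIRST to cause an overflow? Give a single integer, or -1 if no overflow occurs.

Answer: 10

Derivation:
1. dequeue(): empty, no-op, size=0
2. dequeue(): empty, no-op, size=0
3. dequeue(): empty, no-op, size=0
4. enqueue(57): size=1
5. enqueue(46): size=2
6. enqueue(22): size=3
7. dequeue(): size=2
8. enqueue(94): size=3
9. enqueue(19): size=4
10. enqueue(75): size=4=cap → OVERFLOW (fail)
11. enqueue(77): size=4=cap → OVERFLOW (fail)
12. enqueue(64): size=4=cap → OVERFLOW (fail)
13. enqueue(17): size=4=cap → OVERFLOW (fail)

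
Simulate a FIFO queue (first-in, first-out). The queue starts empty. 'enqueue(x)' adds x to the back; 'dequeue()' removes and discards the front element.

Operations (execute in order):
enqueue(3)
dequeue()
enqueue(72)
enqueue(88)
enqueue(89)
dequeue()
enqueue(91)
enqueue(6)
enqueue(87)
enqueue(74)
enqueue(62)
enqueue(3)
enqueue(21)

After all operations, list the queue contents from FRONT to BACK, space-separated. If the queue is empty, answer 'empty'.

enqueue(3): [3]
dequeue(): []
enqueue(72): [72]
enqueue(88): [72, 88]
enqueue(89): [72, 88, 89]
dequeue(): [88, 89]
enqueue(91): [88, 89, 91]
enqueue(6): [88, 89, 91, 6]
enqueue(87): [88, 89, 91, 6, 87]
enqueue(74): [88, 89, 91, 6, 87, 74]
enqueue(62): [88, 89, 91, 6, 87, 74, 62]
enqueue(3): [88, 89, 91, 6, 87, 74, 62, 3]
enqueue(21): [88, 89, 91, 6, 87, 74, 62, 3, 21]

Answer: 88 89 91 6 87 74 62 3 21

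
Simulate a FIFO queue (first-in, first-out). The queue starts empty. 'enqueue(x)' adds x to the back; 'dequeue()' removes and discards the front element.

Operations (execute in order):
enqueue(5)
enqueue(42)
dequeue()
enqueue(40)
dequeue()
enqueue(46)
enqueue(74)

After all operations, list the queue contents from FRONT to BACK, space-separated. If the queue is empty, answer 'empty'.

enqueue(5): [5]
enqueue(42): [5, 42]
dequeue(): [42]
enqueue(40): [42, 40]
dequeue(): [40]
enqueue(46): [40, 46]
enqueue(74): [40, 46, 74]

Answer: 40 46 74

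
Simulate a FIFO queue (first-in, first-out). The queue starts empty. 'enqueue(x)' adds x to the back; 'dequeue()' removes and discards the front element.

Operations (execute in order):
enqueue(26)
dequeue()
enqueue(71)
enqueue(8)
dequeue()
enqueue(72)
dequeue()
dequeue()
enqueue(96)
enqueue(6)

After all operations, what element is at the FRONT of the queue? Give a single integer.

Answer: 96

Derivation:
enqueue(26): queue = [26]
dequeue(): queue = []
enqueue(71): queue = [71]
enqueue(8): queue = [71, 8]
dequeue(): queue = [8]
enqueue(72): queue = [8, 72]
dequeue(): queue = [72]
dequeue(): queue = []
enqueue(96): queue = [96]
enqueue(6): queue = [96, 6]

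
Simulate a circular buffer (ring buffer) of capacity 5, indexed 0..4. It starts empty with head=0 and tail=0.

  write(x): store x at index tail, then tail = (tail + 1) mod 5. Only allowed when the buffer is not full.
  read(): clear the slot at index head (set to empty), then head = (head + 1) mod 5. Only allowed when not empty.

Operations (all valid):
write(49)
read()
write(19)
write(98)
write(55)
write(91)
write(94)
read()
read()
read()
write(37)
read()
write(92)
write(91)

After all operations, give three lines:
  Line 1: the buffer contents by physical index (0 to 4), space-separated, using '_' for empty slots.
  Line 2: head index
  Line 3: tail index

write(49): buf=[49 _ _ _ _], head=0, tail=1, size=1
read(): buf=[_ _ _ _ _], head=1, tail=1, size=0
write(19): buf=[_ 19 _ _ _], head=1, tail=2, size=1
write(98): buf=[_ 19 98 _ _], head=1, tail=3, size=2
write(55): buf=[_ 19 98 55 _], head=1, tail=4, size=3
write(91): buf=[_ 19 98 55 91], head=1, tail=0, size=4
write(94): buf=[94 19 98 55 91], head=1, tail=1, size=5
read(): buf=[94 _ 98 55 91], head=2, tail=1, size=4
read(): buf=[94 _ _ 55 91], head=3, tail=1, size=3
read(): buf=[94 _ _ _ 91], head=4, tail=1, size=2
write(37): buf=[94 37 _ _ 91], head=4, tail=2, size=3
read(): buf=[94 37 _ _ _], head=0, tail=2, size=2
write(92): buf=[94 37 92 _ _], head=0, tail=3, size=3
write(91): buf=[94 37 92 91 _], head=0, tail=4, size=4

Answer: 94 37 92 91 _
0
4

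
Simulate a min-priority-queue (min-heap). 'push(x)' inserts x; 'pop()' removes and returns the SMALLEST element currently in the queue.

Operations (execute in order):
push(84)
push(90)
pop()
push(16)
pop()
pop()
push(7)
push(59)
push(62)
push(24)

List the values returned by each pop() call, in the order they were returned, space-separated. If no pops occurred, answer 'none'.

push(84): heap contents = [84]
push(90): heap contents = [84, 90]
pop() → 84: heap contents = [90]
push(16): heap contents = [16, 90]
pop() → 16: heap contents = [90]
pop() → 90: heap contents = []
push(7): heap contents = [7]
push(59): heap contents = [7, 59]
push(62): heap contents = [7, 59, 62]
push(24): heap contents = [7, 24, 59, 62]

Answer: 84 16 90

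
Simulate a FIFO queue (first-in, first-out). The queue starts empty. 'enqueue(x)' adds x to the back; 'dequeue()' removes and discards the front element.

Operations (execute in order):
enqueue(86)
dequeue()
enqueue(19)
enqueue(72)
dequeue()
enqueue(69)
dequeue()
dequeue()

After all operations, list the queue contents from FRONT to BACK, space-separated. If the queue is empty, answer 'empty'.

Answer: empty

Derivation:
enqueue(86): [86]
dequeue(): []
enqueue(19): [19]
enqueue(72): [19, 72]
dequeue(): [72]
enqueue(69): [72, 69]
dequeue(): [69]
dequeue(): []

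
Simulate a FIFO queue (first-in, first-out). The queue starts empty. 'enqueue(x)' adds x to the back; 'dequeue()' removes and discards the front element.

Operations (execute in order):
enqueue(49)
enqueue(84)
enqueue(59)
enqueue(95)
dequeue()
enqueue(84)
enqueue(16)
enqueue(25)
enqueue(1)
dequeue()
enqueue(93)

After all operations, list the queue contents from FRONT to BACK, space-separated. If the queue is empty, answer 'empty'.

enqueue(49): [49]
enqueue(84): [49, 84]
enqueue(59): [49, 84, 59]
enqueue(95): [49, 84, 59, 95]
dequeue(): [84, 59, 95]
enqueue(84): [84, 59, 95, 84]
enqueue(16): [84, 59, 95, 84, 16]
enqueue(25): [84, 59, 95, 84, 16, 25]
enqueue(1): [84, 59, 95, 84, 16, 25, 1]
dequeue(): [59, 95, 84, 16, 25, 1]
enqueue(93): [59, 95, 84, 16, 25, 1, 93]

Answer: 59 95 84 16 25 1 93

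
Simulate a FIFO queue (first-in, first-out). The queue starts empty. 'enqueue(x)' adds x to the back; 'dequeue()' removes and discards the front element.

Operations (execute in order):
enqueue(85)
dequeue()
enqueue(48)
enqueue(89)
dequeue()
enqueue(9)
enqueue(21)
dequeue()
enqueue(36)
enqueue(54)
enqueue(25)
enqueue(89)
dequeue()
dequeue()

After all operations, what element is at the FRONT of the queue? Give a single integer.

Answer: 36

Derivation:
enqueue(85): queue = [85]
dequeue(): queue = []
enqueue(48): queue = [48]
enqueue(89): queue = [48, 89]
dequeue(): queue = [89]
enqueue(9): queue = [89, 9]
enqueue(21): queue = [89, 9, 21]
dequeue(): queue = [9, 21]
enqueue(36): queue = [9, 21, 36]
enqueue(54): queue = [9, 21, 36, 54]
enqueue(25): queue = [9, 21, 36, 54, 25]
enqueue(89): queue = [9, 21, 36, 54, 25, 89]
dequeue(): queue = [21, 36, 54, 25, 89]
dequeue(): queue = [36, 54, 25, 89]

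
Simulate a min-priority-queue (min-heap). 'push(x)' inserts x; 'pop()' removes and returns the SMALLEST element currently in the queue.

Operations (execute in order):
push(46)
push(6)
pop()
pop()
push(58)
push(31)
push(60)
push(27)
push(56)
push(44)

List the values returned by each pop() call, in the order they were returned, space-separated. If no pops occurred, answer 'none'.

Answer: 6 46

Derivation:
push(46): heap contents = [46]
push(6): heap contents = [6, 46]
pop() → 6: heap contents = [46]
pop() → 46: heap contents = []
push(58): heap contents = [58]
push(31): heap contents = [31, 58]
push(60): heap contents = [31, 58, 60]
push(27): heap contents = [27, 31, 58, 60]
push(56): heap contents = [27, 31, 56, 58, 60]
push(44): heap contents = [27, 31, 44, 56, 58, 60]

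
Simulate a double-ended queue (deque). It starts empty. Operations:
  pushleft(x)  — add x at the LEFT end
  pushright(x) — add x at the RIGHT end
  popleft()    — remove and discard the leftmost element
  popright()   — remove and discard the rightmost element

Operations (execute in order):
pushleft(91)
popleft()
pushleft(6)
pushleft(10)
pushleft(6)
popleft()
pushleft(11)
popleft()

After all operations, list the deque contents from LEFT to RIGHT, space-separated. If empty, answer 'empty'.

pushleft(91): [91]
popleft(): []
pushleft(6): [6]
pushleft(10): [10, 6]
pushleft(6): [6, 10, 6]
popleft(): [10, 6]
pushleft(11): [11, 10, 6]
popleft(): [10, 6]

Answer: 10 6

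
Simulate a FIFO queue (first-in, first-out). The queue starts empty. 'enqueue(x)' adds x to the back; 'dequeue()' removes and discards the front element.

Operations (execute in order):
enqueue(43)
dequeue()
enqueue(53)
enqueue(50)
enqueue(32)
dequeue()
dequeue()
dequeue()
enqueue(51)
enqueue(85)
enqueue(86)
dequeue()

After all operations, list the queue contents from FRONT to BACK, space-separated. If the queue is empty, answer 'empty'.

Answer: 85 86

Derivation:
enqueue(43): [43]
dequeue(): []
enqueue(53): [53]
enqueue(50): [53, 50]
enqueue(32): [53, 50, 32]
dequeue(): [50, 32]
dequeue(): [32]
dequeue(): []
enqueue(51): [51]
enqueue(85): [51, 85]
enqueue(86): [51, 85, 86]
dequeue(): [85, 86]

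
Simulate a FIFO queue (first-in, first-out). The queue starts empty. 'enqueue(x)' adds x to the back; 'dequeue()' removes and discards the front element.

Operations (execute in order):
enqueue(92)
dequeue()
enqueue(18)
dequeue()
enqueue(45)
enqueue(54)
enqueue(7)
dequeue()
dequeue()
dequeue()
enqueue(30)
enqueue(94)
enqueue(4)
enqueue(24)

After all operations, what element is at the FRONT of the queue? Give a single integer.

enqueue(92): queue = [92]
dequeue(): queue = []
enqueue(18): queue = [18]
dequeue(): queue = []
enqueue(45): queue = [45]
enqueue(54): queue = [45, 54]
enqueue(7): queue = [45, 54, 7]
dequeue(): queue = [54, 7]
dequeue(): queue = [7]
dequeue(): queue = []
enqueue(30): queue = [30]
enqueue(94): queue = [30, 94]
enqueue(4): queue = [30, 94, 4]
enqueue(24): queue = [30, 94, 4, 24]

Answer: 30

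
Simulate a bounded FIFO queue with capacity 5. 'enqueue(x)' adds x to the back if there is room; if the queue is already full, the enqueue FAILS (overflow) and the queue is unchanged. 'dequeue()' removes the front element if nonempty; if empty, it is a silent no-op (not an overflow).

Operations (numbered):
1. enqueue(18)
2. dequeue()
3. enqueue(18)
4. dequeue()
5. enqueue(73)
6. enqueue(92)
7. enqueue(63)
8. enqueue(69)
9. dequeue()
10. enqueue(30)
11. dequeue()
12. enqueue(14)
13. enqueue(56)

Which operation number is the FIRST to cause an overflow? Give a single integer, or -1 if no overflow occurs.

Answer: -1

Derivation:
1. enqueue(18): size=1
2. dequeue(): size=0
3. enqueue(18): size=1
4. dequeue(): size=0
5. enqueue(73): size=1
6. enqueue(92): size=2
7. enqueue(63): size=3
8. enqueue(69): size=4
9. dequeue(): size=3
10. enqueue(30): size=4
11. dequeue(): size=3
12. enqueue(14): size=4
13. enqueue(56): size=5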